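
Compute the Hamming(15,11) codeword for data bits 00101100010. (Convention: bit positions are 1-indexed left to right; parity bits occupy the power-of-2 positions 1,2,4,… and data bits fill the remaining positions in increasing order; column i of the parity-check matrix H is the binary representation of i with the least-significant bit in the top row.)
Codeword c = d · G (mod 2), d = 00101100010:
  c[0] = d·G[:,0] = (00101100010)·(11011010101) mod 2 = 0+0+0+0+1+0+0+0+0+0+0 mod 2 = 1
  c[1] = d·G[:,1] = (00101100010)·(10110110011) mod 2 = 0+0+1+0+0+1+0+0+0+1+0 mod 2 = 1
  c[2] = d·G[:,2] = (00101100010)·(10000000000) mod 2 = 0+0+0+0+0+0+0+0+0+0+0 mod 2 = 0
  c[3] = d·G[:,3] = (00101100010)·(01110001111) mod 2 = 0+0+1+0+0+0+0+0+0+1+0 mod 2 = 0
  c[4] = d·G[:,4] = (00101100010)·(01000000000) mod 2 = 0+0+0+0+0+0+0+0+0+0+0 mod 2 = 0
  c[5] = d·G[:,5] = (00101100010)·(00100000000) mod 2 = 0+0+1+0+0+0+0+0+0+0+0 mod 2 = 1
  c[6] = d·G[:,6] = (00101100010)·(00010000000) mod 2 = 0+0+0+0+0+0+0+0+0+0+0 mod 2 = 0
  c[7] = d·G[:,7] = (00101100010)·(00001111111) mod 2 = 0+0+0+0+1+1+0+0+0+1+0 mod 2 = 1
  c[8] = d·G[:,8] = (00101100010)·(00001000000) mod 2 = 0+0+0+0+1+0+0+0+0+0+0 mod 2 = 1
  c[9] = d·G[:,9] = (00101100010)·(00000100000) mod 2 = 0+0+0+0+0+1+0+0+0+0+0 mod 2 = 1
  c[10] = d·G[:,10] = (00101100010)·(00000010000) mod 2 = 0+0+0+0+0+0+0+0+0+0+0 mod 2 = 0
  c[11] = d·G[:,11] = (00101100010)·(00000001000) mod 2 = 0+0+0+0+0+0+0+0+0+0+0 mod 2 = 0
  c[12] = d·G[:,12] = (00101100010)·(00000000100) mod 2 = 0+0+0+0+0+0+0+0+0+0+0 mod 2 = 0
  c[13] = d·G[:,13] = (00101100010)·(00000000010) mod 2 = 0+0+0+0+0+0+0+0+0+1+0 mod 2 = 1
  c[14] = d·G[:,14] = (00101100010)·(00000000001) mod 2 = 0+0+0+0+0+0+0+0+0+0+0 mod 2 = 0
Codeword = 110001011100010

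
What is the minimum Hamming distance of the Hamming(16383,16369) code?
d_min = 3 (every single-error-correcting Hamming code has d_min = 3).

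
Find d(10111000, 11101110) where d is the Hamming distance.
XOR = 01010110, count of 1s = 4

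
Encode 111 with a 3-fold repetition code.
Repeat each bit 3× and concatenate:
1→111  1→111  1→111
Codeword = 111111111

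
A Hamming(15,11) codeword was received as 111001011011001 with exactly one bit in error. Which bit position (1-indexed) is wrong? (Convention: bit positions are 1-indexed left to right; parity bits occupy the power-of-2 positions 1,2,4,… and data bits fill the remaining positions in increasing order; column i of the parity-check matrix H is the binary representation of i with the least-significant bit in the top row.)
Syndrome s = H · r^T (mod 2), r = 111001011011001:
  s[0] = (101010101010101)·(111001011011001) mod 2 = 1+0+1+0+0+0+0+0+1+0+1+0+0+0+1 mod 2 = 1
  s[1] = (011001100110011)·(111001011011001) mod 2 = 0+1+1+0+0+1+0+0+0+0+1+0+0+0+1 mod 2 = 1
  s[2] = (000111100001111)·(111001011011001) mod 2 = 0+0+0+0+0+1+0+0+0+0+0+1+0+0+1 mod 2 = 1
  s[3] = (000000011111111)·(111001011011001) mod 2 = 0+0+0+0+0+0+0+1+1+0+1+1+0+0+1 mod 2 = 1
Syndrome = 1111
Column i of H is the binary representation of i, so the syndrome is the binary index of the flipped bit.
Read s = 1111 with s[0] as LSB: 1·2^0 + 1·2^1 + 1·2^2 + 1·2^3 = 15.
Error is at bit position 15.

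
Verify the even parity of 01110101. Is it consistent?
Sum of all bits: 0+1+1+1+0+1+0+1 = 5; 5 mod 2 = 1. Result is 1 → parity error detected.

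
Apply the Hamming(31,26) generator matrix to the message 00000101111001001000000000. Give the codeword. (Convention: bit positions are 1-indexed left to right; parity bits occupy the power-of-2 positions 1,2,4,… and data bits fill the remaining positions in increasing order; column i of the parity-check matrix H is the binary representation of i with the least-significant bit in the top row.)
Codeword c = d · G (mod 2), d = 00000101111001001000000000:
  c[0] = d·G[:,0] = (00000101111001001000000000)·(11011010101101010101010101) mod 2 = 0+0+0+0+0+0+0+0+1+0+1+0+0+1+0+0+0+0+0+0+0+0+0+0+0+0 mod 2 = 1
  c[1] = d·G[:,1] = (00000101111001001000000000)·(10110110011011001100110011) mod 2 = 0+0+0+0+0+1+0+0+0+1+1+0+0+1+0+0+1+0+0+0+0+0+0+0+0+0 mod 2 = 1
  c[2] = d·G[:,2] = (00000101111001001000000000)·(10000000000000000000000000) mod 2 = 0+0+0+0+0+0+0+0+0+0+0+0+0+0+0+0+0+0+0+0+0+0+0+0+0+0 mod 2 = 0
  c[3] = d·G[:,3] = (00000101111001001000000000)·(01110001111000111100001111) mod 2 = 0+0+0+0+0+0+0+1+1+1+1+0+0+0+0+0+1+0+0+0+0+0+0+0+0+0 mod 2 = 1
  c[4] = d·G[:,4] = (00000101111001001000000000)·(01000000000000000000000000) mod 2 = 0+0+0+0+0+0+0+0+0+0+0+0+0+0+0+0+0+0+0+0+0+0+0+0+0+0 mod 2 = 0
  c[5] = d·G[:,5] = (00000101111001001000000000)·(00100000000000000000000000) mod 2 = 0+0+0+0+0+0+0+0+0+0+0+0+0+0+0+0+0+0+0+0+0+0+0+0+0+0 mod 2 = 0
  c[6] = d·G[:,6] = (00000101111001001000000000)·(00010000000000000000000000) mod 2 = 0+0+0+0+0+0+0+0+0+0+0+0+0+0+0+0+0+0+0+0+0+0+0+0+0+0 mod 2 = 0
  c[7] = d·G[:,7] = (00000101111001001000000000)·(00001111111000000011111111) mod 2 = 0+0+0+0+0+1+0+1+1+1+1+0+0+0+0+0+0+0+0+0+0+0+0+0+0+0 mod 2 = 1
  c[8] = d·G[:,8] = (00000101111001001000000000)·(00001000000000000000000000) mod 2 = 0+0+0+0+0+0+0+0+0+0+0+0+0+0+0+0+0+0+0+0+0+0+0+0+0+0 mod 2 = 0
  c[9] = d·G[:,9] = (00000101111001001000000000)·(00000100000000000000000000) mod 2 = 0+0+0+0+0+1+0+0+0+0+0+0+0+0+0+0+0+0+0+0+0+0+0+0+0+0 mod 2 = 1
  c[10] = d·G[:,10] = (00000101111001001000000000)·(00000010000000000000000000) mod 2 = 0+0+0+0+0+0+0+0+0+0+0+0+0+0+0+0+0+0+0+0+0+0+0+0+0+0 mod 2 = 0
  c[11] = d·G[:,11] = (00000101111001001000000000)·(00000001000000000000000000) mod 2 = 0+0+0+0+0+0+0+1+0+0+0+0+0+0+0+0+0+0+0+0+0+0+0+0+0+0 mod 2 = 1
  c[12] = d·G[:,12] = (00000101111001001000000000)·(00000000100000000000000000) mod 2 = 0+0+0+0+0+0+0+0+1+0+0+0+0+0+0+0+0+0+0+0+0+0+0+0+0+0 mod 2 = 1
  c[13] = d·G[:,13] = (00000101111001001000000000)·(00000000010000000000000000) mod 2 = 0+0+0+0+0+0+0+0+0+1+0+0+0+0+0+0+0+0+0+0+0+0+0+0+0+0 mod 2 = 1
  c[14] = d·G[:,14] = (00000101111001001000000000)·(00000000001000000000000000) mod 2 = 0+0+0+0+0+0+0+0+0+0+1+0+0+0+0+0+0+0+0+0+0+0+0+0+0+0 mod 2 = 1
  c[15] = d·G[:,15] = (00000101111001001000000000)·(00000000000111111111111111) mod 2 = 0+0+0+0+0+0+0+0+0+0+0+0+0+1+0+0+1+0+0+0+0+0+0+0+0+0 mod 2 = 0
  c[16] = d·G[:,16] = (00000101111001001000000000)·(00000000000100000000000000) mod 2 = 0+0+0+0+0+0+0+0+0+0+0+0+0+0+0+0+0+0+0+0+0+0+0+0+0+0 mod 2 = 0
  c[17] = d·G[:,17] = (00000101111001001000000000)·(00000000000010000000000000) mod 2 = 0+0+0+0+0+0+0+0+0+0+0+0+0+0+0+0+0+0+0+0+0+0+0+0+0+0 mod 2 = 0
  c[18] = d·G[:,18] = (00000101111001001000000000)·(00000000000001000000000000) mod 2 = 0+0+0+0+0+0+0+0+0+0+0+0+0+1+0+0+0+0+0+0+0+0+0+0+0+0 mod 2 = 1
  c[19] = d·G[:,19] = (00000101111001001000000000)·(00000000000000100000000000) mod 2 = 0+0+0+0+0+0+0+0+0+0+0+0+0+0+0+0+0+0+0+0+0+0+0+0+0+0 mod 2 = 0
  c[20] = d·G[:,20] = (00000101111001001000000000)·(00000000000000010000000000) mod 2 = 0+0+0+0+0+0+0+0+0+0+0+0+0+0+0+0+0+0+0+0+0+0+0+0+0+0 mod 2 = 0
  c[21] = d·G[:,21] = (00000101111001001000000000)·(00000000000000001000000000) mod 2 = 0+0+0+0+0+0+0+0+0+0+0+0+0+0+0+0+1+0+0+0+0+0+0+0+0+0 mod 2 = 1
  c[22] = d·G[:,22] = (00000101111001001000000000)·(00000000000000000100000000) mod 2 = 0+0+0+0+0+0+0+0+0+0+0+0+0+0+0+0+0+0+0+0+0+0+0+0+0+0 mod 2 = 0
  c[23] = d·G[:,23] = (00000101111001001000000000)·(00000000000000000010000000) mod 2 = 0+0+0+0+0+0+0+0+0+0+0+0+0+0+0+0+0+0+0+0+0+0+0+0+0+0 mod 2 = 0
  c[24] = d·G[:,24] = (00000101111001001000000000)·(00000000000000000001000000) mod 2 = 0+0+0+0+0+0+0+0+0+0+0+0+0+0+0+0+0+0+0+0+0+0+0+0+0+0 mod 2 = 0
  c[25] = d·G[:,25] = (00000101111001001000000000)·(00000000000000000000100000) mod 2 = 0+0+0+0+0+0+0+0+0+0+0+0+0+0+0+0+0+0+0+0+0+0+0+0+0+0 mod 2 = 0
  c[26] = d·G[:,26] = (00000101111001001000000000)·(00000000000000000000010000) mod 2 = 0+0+0+0+0+0+0+0+0+0+0+0+0+0+0+0+0+0+0+0+0+0+0+0+0+0 mod 2 = 0
  c[27] = d·G[:,27] = (00000101111001001000000000)·(00000000000000000000001000) mod 2 = 0+0+0+0+0+0+0+0+0+0+0+0+0+0+0+0+0+0+0+0+0+0+0+0+0+0 mod 2 = 0
  c[28] = d·G[:,28] = (00000101111001001000000000)·(00000000000000000000000100) mod 2 = 0+0+0+0+0+0+0+0+0+0+0+0+0+0+0+0+0+0+0+0+0+0+0+0+0+0 mod 2 = 0
  c[29] = d·G[:,29] = (00000101111001001000000000)·(00000000000000000000000010) mod 2 = 0+0+0+0+0+0+0+0+0+0+0+0+0+0+0+0+0+0+0+0+0+0+0+0+0+0 mod 2 = 0
  c[30] = d·G[:,30] = (00000101111001001000000000)·(00000000000000000000000001) mod 2 = 0+0+0+0+0+0+0+0+0+0+0+0+0+0+0+0+0+0+0+0+0+0+0+0+0+0 mod 2 = 0
Codeword = 1101000101011110001001000000000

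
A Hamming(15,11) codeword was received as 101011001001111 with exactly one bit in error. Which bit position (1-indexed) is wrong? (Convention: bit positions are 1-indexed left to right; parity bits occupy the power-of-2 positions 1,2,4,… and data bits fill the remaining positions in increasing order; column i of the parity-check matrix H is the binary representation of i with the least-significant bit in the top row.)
Syndrome s = H · r^T (mod 2), r = 101011001001111:
  s[0] = (101010101010101)·(101011001001111) mod 2 = 1+0+1+0+1+0+0+0+1+0+0+0+1+0+1 mod 2 = 0
  s[1] = (011001100110011)·(101011001001111) mod 2 = 0+0+1+0+0+1+0+0+0+0+0+0+0+1+1 mod 2 = 0
  s[2] = (000111100001111)·(101011001001111) mod 2 = 0+0+0+0+1+1+0+0+0+0+0+1+1+1+1 mod 2 = 0
  s[3] = (000000011111111)·(101011001001111) mod 2 = 0+0+0+0+0+0+0+0+1+0+0+1+1+1+1 mod 2 = 1
Syndrome = 0001
Column i of H is the binary representation of i, so the syndrome is the binary index of the flipped bit.
Read s = 0001 with s[0] as LSB: 0·2^0 + 0·2^1 + 0·2^2 + 1·2^3 = 8.
Error is at bit position 8.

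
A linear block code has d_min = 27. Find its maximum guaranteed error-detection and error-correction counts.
(a) Detection requires d_min ≥ e+1, so e ≤ d_min − 1 = 26.
(b) Correction requires d_min ≥ 2t+1, so t ≤ ⌊(d_min − 1)/2⌋ = ⌊26/2⌋ = 13.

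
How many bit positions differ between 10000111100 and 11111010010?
XOR = 01111101110, count of 1s = 8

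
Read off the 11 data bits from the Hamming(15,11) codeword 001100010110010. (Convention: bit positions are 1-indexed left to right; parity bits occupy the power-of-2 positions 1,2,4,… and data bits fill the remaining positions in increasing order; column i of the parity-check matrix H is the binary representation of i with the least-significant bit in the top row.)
Parity bits occupy power-of-2 positions; data bits are at positions {3,5,6,7,9,10,11,12,13,14,15} (1-indexed).
Extract: c[3]=1 c[5]=0 c[6]=0 c[7]=0 c[9]=0 c[10]=1 c[11]=1 c[12]=0 c[13]=0 c[14]=1 c[15]=0
Data = 10000110010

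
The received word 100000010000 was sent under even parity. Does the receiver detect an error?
Sum of received bits: 1+0+0+0+0+0+0+1+0+0+0+0 = 2; 2 mod 2 = 0. Result is 0 → no error detected.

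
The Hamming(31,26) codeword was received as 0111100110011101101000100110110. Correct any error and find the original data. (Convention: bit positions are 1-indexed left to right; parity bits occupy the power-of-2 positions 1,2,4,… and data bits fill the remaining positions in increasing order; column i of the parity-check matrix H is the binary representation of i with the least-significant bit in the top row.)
Syndrome s = H · r^T (mod 2), r = 0111100110011101101000100110110:
  s[0] = (1010101010101010101010101010101)·(0111100110011101101000100110110) mod 2 = 0+0+1+0+1+0+0+0+1+0+0+0+1+0+0+0+1+0+1+0+0+0+1+0+0+0+1+0+1+0+0 mod 2 = 1
  s[1] = (0110011001100110011001100110011)·(0111100110011101101000100110110) mod 2 = 0+1+1+0+0+0+0+0+0+0+0+0+0+1+0+0+0+0+1+0+0+0+1+0+0+1+1+0+0+1+0 mod 2 = 0
  s[2] = (0001111000011110000111100001111)·(0111100110011101101000100110110) mod 2 = 0+0+0+1+1+0+0+0+0+0+0+1+1+1+0+0+0+0+0+0+0+0+1+0+0+0+0+0+1+1+0 mod 2 = 0
  s[3] = (0000000111111110000000011111111)·(0111100110011101101000100110110) mod 2 = 0+0+0+0+0+0+0+1+1+0+0+1+1+1+0+0+0+0+0+0+0+0+0+0+0+1+1+0+1+1+0 mod 2 = 1
  s[4] = (0000000000000001111111111111111)·(0111100110011101101000100110110) mod 2 = 0+0+0+0+0+0+0+0+0+0+0+0+0+0+0+1+1+0+1+0+0+0+1+0+0+1+1+0+1+1+0 mod 2 = 0
Syndrome = 10010
Column 9 of H equals this syndrome → error at bit 9 (1-indexed).
Flip bit 9: 0111100110011101101000100110110 → 0111100100011101101000100110110
Extract data bits at positions {3,5,6,7,9,10,11,12,13,14,15,17,18,19,20,21,22,23,24,25,26,27,28,29,30,31}: 11000001110101000100110110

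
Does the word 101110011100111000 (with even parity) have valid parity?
Sum of all bits: 1+0+1+1+1+0+0+1+1+1+0+0+1+1+1+0+0+0 = 10; 10 mod 2 = 0. Result is 0 → valid parity.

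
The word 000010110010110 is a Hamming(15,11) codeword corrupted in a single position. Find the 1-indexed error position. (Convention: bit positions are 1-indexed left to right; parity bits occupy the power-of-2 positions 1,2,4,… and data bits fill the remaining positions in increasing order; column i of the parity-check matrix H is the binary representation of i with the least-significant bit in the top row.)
Syndrome s = H · r^T (mod 2), r = 000010110010110:
  s[0] = (101010101010101)·(000010110010110) mod 2 = 0+0+0+0+1+0+1+0+0+0+1+0+1+0+0 mod 2 = 0
  s[1] = (011001100110011)·(000010110010110) mod 2 = 0+0+0+0+0+0+1+0+0+0+1+0+0+1+0 mod 2 = 1
  s[2] = (000111100001111)·(000010110010110) mod 2 = 0+0+0+0+1+0+1+0+0+0+0+0+1+1+0 mod 2 = 0
  s[3] = (000000011111111)·(000010110010110) mod 2 = 0+0+0+0+0+0+0+1+0+0+1+0+1+1+0 mod 2 = 0
Syndrome = 0100
Column i of H is the binary representation of i, so the syndrome is the binary index of the flipped bit.
Read s = 0100 with s[0] as LSB: 0·2^0 + 1·2^1 + 0·2^2 + 0·2^3 = 2.
Error is at bit position 2.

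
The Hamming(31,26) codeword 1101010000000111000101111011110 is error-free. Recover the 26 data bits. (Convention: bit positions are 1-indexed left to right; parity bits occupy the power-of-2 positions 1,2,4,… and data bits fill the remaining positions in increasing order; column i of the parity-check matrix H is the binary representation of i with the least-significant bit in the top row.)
Parity bits occupy power-of-2 positions; data bits are at positions {3,5,6,7,9,10,11,12,13,14,15,17,18,19,20,21,22,23,24,25,26,27,28,29,30,31} (1-indexed).
Extract: c[3]=0 c[5]=0 c[6]=1 c[7]=0 c[9]=0 c[10]=0 c[11]=0 c[12]=0 c[13]=0 c[14]=1 c[15]=1 c[17]=0 c[18]=0 c[19]=0 c[20]=1 c[21]=0 c[22]=1 c[23]=1 c[24]=1 c[25]=1 c[26]=0 c[27]=1 c[28]=1 c[29]=1 c[30]=1 c[31]=0
Data = 00100000011000101111011110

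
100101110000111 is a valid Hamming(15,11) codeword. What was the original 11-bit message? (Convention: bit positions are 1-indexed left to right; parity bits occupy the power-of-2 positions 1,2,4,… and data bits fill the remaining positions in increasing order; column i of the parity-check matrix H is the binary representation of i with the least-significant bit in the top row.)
Parity bits occupy power-of-2 positions; data bits are at positions {3,5,6,7,9,10,11,12,13,14,15} (1-indexed).
Extract: c[3]=0 c[5]=0 c[6]=1 c[7]=1 c[9]=0 c[10]=0 c[11]=0 c[12]=0 c[13]=1 c[14]=1 c[15]=1
Data = 00110000111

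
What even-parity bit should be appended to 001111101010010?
Sum of data bits: 0+0+1+1+1+1+1+0+1+0+1+0+0+1+0 = 8.
8 mod 2 = 0, so parity bit = 0.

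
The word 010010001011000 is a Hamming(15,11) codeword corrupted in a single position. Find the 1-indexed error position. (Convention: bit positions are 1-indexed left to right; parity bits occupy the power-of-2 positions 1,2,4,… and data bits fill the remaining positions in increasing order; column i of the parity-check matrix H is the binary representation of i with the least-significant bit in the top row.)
Syndrome s = H · r^T (mod 2), r = 010010001011000:
  s[0] = (101010101010101)·(010010001011000) mod 2 = 0+0+0+0+1+0+0+0+1+0+1+0+0+0+0 mod 2 = 1
  s[1] = (011001100110011)·(010010001011000) mod 2 = 0+1+0+0+0+0+0+0+0+0+1+0+0+0+0 mod 2 = 0
  s[2] = (000111100001111)·(010010001011000) mod 2 = 0+0+0+0+1+0+0+0+0+0+0+1+0+0+0 mod 2 = 0
  s[3] = (000000011111111)·(010010001011000) mod 2 = 0+0+0+0+0+0+0+0+1+0+1+1+0+0+0 mod 2 = 1
Syndrome = 1001
Column i of H is the binary representation of i, so the syndrome is the binary index of the flipped bit.
Read s = 1001 with s[0] as LSB: 1·2^0 + 0·2^1 + 0·2^2 + 1·2^3 = 9.
Error is at bit position 9.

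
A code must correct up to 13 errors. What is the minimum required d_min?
Correcting t errors requires d_min ≥ 2t + 1 = 2·13 + 1 = 27.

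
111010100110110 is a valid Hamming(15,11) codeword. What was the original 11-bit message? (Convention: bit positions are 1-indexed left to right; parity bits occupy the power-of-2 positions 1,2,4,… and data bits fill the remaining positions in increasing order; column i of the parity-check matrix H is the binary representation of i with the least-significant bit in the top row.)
Parity bits occupy power-of-2 positions; data bits are at positions {3,5,6,7,9,10,11,12,13,14,15} (1-indexed).
Extract: c[3]=1 c[5]=1 c[6]=0 c[7]=1 c[9]=0 c[10]=1 c[11]=1 c[12]=0 c[13]=1 c[14]=1 c[15]=0
Data = 11010110110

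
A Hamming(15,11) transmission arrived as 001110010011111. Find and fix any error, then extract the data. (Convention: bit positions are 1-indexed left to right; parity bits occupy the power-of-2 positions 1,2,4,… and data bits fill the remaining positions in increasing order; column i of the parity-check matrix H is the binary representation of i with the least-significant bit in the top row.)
Syndrome s = H · r^T (mod 2), r = 001110010011111:
  s[0] = (101010101010101)·(001110010011111) mod 2 = 0+0+1+0+1+0+0+0+0+0+1+0+1+0+1 mod 2 = 1
  s[1] = (011001100110011)·(001110010011111) mod 2 = 0+0+1+0+0+0+0+0+0+0+1+0+0+1+1 mod 2 = 0
  s[2] = (000111100001111)·(001110010011111) mod 2 = 0+0+0+1+1+0+0+0+0+0+0+1+1+1+1 mod 2 = 0
  s[3] = (000000011111111)·(001110010011111) mod 2 = 0+0+0+0+0+0+0+1+0+0+1+1+1+1+1 mod 2 = 0
Syndrome = 1000
Column 1 of H equals this syndrome → error at bit 1 (1-indexed).
Flip bit 1: 001110010011111 → 101110010011111
Extract data bits at positions {3,5,6,7,9,10,11,12,13,14,15}: 11000011111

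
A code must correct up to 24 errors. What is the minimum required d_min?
Correcting t errors requires d_min ≥ 2t + 1 = 2·24 + 1 = 49.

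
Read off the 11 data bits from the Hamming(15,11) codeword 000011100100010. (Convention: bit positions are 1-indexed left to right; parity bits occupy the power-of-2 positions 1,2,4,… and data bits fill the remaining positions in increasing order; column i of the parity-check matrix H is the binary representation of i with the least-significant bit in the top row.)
Parity bits occupy power-of-2 positions; data bits are at positions {3,5,6,7,9,10,11,12,13,14,15} (1-indexed).
Extract: c[3]=0 c[5]=1 c[6]=1 c[7]=1 c[9]=0 c[10]=1 c[11]=0 c[12]=0 c[13]=0 c[14]=1 c[15]=0
Data = 01110100010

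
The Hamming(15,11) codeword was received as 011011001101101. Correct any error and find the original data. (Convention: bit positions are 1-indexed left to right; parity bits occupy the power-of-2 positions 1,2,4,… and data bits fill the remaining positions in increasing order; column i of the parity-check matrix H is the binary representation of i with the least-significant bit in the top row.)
Syndrome s = H · r^T (mod 2), r = 011011001101101:
  s[0] = (101010101010101)·(011011001101101) mod 2 = 0+0+1+0+1+0+0+0+1+0+0+0+1+0+1 mod 2 = 1
  s[1] = (011001100110011)·(011011001101101) mod 2 = 0+1+1+0+0+1+0+0+0+1+0+0+0+0+1 mod 2 = 1
  s[2] = (000111100001111)·(011011001101101) mod 2 = 0+0+0+0+1+1+0+0+0+0+0+1+1+0+1 mod 2 = 1
  s[3] = (000000011111111)·(011011001101101) mod 2 = 0+0+0+0+0+0+0+0+1+1+0+1+1+0+1 mod 2 = 1
Syndrome = 1111
Column 15 of H equals this syndrome → error at bit 15 (1-indexed).
Flip bit 15: 011011001101101 → 011011001101100
Extract data bits at positions {3,5,6,7,9,10,11,12,13,14,15}: 11101101100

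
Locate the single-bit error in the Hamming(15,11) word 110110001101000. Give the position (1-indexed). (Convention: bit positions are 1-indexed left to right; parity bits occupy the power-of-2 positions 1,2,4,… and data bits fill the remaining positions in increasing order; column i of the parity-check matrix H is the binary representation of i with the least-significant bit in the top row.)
Syndrome s = H · r^T (mod 2), r = 110110001101000:
  s[0] = (101010101010101)·(110110001101000) mod 2 = 1+0+0+0+1+0+0+0+1+0+0+0+0+0+0 mod 2 = 1
  s[1] = (011001100110011)·(110110001101000) mod 2 = 0+1+0+0+0+0+0+0+0+1+0+0+0+0+0 mod 2 = 0
  s[2] = (000111100001111)·(110110001101000) mod 2 = 0+0+0+1+1+0+0+0+0+0+0+1+0+0+0 mod 2 = 1
  s[3] = (000000011111111)·(110110001101000) mod 2 = 0+0+0+0+0+0+0+0+1+1+0+1+0+0+0 mod 2 = 1
Syndrome = 1011
Column i of H is the binary representation of i, so the syndrome is the binary index of the flipped bit.
Read s = 1011 with s[0] as LSB: 1·2^0 + 0·2^1 + 1·2^2 + 1·2^3 = 13.
Error is at bit position 13.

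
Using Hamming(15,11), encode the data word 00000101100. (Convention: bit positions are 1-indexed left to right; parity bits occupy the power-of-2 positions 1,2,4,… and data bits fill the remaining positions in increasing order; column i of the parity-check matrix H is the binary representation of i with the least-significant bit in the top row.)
Codeword c = d · G (mod 2), d = 00000101100:
  c[0] = d·G[:,0] = (00000101100)·(11011010101) mod 2 = 0+0+0+0+0+0+0+0+1+0+0 mod 2 = 1
  c[1] = d·G[:,1] = (00000101100)·(10110110011) mod 2 = 0+0+0+0+0+1+0+0+0+0+0 mod 2 = 1
  c[2] = d·G[:,2] = (00000101100)·(10000000000) mod 2 = 0+0+0+0+0+0+0+0+0+0+0 mod 2 = 0
  c[3] = d·G[:,3] = (00000101100)·(01110001111) mod 2 = 0+0+0+0+0+0+0+1+1+0+0 mod 2 = 0
  c[4] = d·G[:,4] = (00000101100)·(01000000000) mod 2 = 0+0+0+0+0+0+0+0+0+0+0 mod 2 = 0
  c[5] = d·G[:,5] = (00000101100)·(00100000000) mod 2 = 0+0+0+0+0+0+0+0+0+0+0 mod 2 = 0
  c[6] = d·G[:,6] = (00000101100)·(00010000000) mod 2 = 0+0+0+0+0+0+0+0+0+0+0 mod 2 = 0
  c[7] = d·G[:,7] = (00000101100)·(00001111111) mod 2 = 0+0+0+0+0+1+0+1+1+0+0 mod 2 = 1
  c[8] = d·G[:,8] = (00000101100)·(00001000000) mod 2 = 0+0+0+0+0+0+0+0+0+0+0 mod 2 = 0
  c[9] = d·G[:,9] = (00000101100)·(00000100000) mod 2 = 0+0+0+0+0+1+0+0+0+0+0 mod 2 = 1
  c[10] = d·G[:,10] = (00000101100)·(00000010000) mod 2 = 0+0+0+0+0+0+0+0+0+0+0 mod 2 = 0
  c[11] = d·G[:,11] = (00000101100)·(00000001000) mod 2 = 0+0+0+0+0+0+0+1+0+0+0 mod 2 = 1
  c[12] = d·G[:,12] = (00000101100)·(00000000100) mod 2 = 0+0+0+0+0+0+0+0+1+0+0 mod 2 = 1
  c[13] = d·G[:,13] = (00000101100)·(00000000010) mod 2 = 0+0+0+0+0+0+0+0+0+0+0 mod 2 = 0
  c[14] = d·G[:,14] = (00000101100)·(00000000001) mod 2 = 0+0+0+0+0+0+0+0+0+0+0 mod 2 = 0
Codeword = 110000010101100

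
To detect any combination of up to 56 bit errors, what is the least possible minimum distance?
Detecting e errors requires d_min ≥ e + 1 = 56 + 1 = 57.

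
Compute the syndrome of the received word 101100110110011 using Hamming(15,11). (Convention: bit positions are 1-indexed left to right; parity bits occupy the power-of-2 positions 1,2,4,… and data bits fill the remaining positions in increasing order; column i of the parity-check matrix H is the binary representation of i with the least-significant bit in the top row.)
Syndrome s = H · r^T (mod 2), r = 101100110110011:
  s[0] = (101010101010101)·(101100110110011) mod 2 = 1+0+1+0+0+0+1+0+0+0+1+0+0+0+1 mod 2 = 1
  s[1] = (011001100110011)·(101100110110011) mod 2 = 0+0+1+0+0+0+1+0+0+1+1+0+0+1+1 mod 2 = 0
  s[2] = (000111100001111)·(101100110110011) mod 2 = 0+0+0+1+0+0+1+0+0+0+0+0+0+1+1 mod 2 = 0
  s[3] = (000000011111111)·(101100110110011) mod 2 = 0+0+0+0+0+0+0+1+0+1+1+0+0+1+1 mod 2 = 1
Syndrome = 1001
Non-zero syndrome: error at position 9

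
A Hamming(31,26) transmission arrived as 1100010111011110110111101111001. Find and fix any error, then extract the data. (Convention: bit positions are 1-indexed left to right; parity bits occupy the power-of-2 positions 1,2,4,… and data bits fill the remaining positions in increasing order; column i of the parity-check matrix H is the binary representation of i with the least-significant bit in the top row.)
Syndrome s = H · r^T (mod 2), r = 1100010111011110110111101111001:
  s[0] = (1010101010101010101010101010101)·(1100010111011110110111101111001) mod 2 = 1+0+0+0+0+0+0+0+1+0+0+0+1+0+1+0+1+0+0+0+1+0+1+0+1+0+1+0+0+0+1 mod 2 = 0
  s[1] = (0110011001100110011001100110011)·(1100010111011110110111101111001) mod 2 = 0+1+0+0+0+1+0+0+0+1+0+0+0+1+1+0+0+1+0+0+0+1+1+0+0+1+1+0+0+0+1 mod 2 = 1
  s[2] = (0001111000011110000111100001111)·(1100010111011110110111101111001) mod 2 = 0+0+0+0+0+1+0+0+0+0+0+1+1+1+1+0+0+0+0+1+1+1+1+0+0+0+0+1+0+0+1 mod 2 = 1
  s[3] = (0000000111111110000000011111111)·(1100010111011110110111101111001) mod 2 = 0+0+0+0+0+0+0+1+1+1+0+1+1+1+1+0+0+0+0+0+0+0+0+0+1+1+1+1+0+0+1 mod 2 = 0
  s[4] = (0000000000000001111111111111111)·(1100010111011110110111101111001) mod 2 = 0+0+0+0+0+0+0+0+0+0+0+0+0+0+0+0+1+1+0+1+1+1+1+0+1+1+1+1+0+0+1 mod 2 = 1
Syndrome = 01101
Column 22 of H equals this syndrome → error at bit 22 (1-indexed).
Flip bit 22: 1100010111011110110111101111001 → 1100010111011110110110101111001
Extract data bits at positions {3,5,6,7,9,10,11,12,13,14,15,17,18,19,20,21,22,23,24,25,26,27,28,29,30,31}: 00101101111110110101111001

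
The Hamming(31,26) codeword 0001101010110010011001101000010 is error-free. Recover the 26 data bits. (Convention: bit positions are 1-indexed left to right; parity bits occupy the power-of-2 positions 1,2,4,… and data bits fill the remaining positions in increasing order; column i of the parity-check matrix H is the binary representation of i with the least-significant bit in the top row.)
Parity bits occupy power-of-2 positions; data bits are at positions {3,5,6,7,9,10,11,12,13,14,15,17,18,19,20,21,22,23,24,25,26,27,28,29,30,31} (1-indexed).
Extract: c[3]=0 c[5]=1 c[6]=0 c[7]=1 c[9]=1 c[10]=0 c[11]=1 c[12]=1 c[13]=0 c[14]=0 c[15]=1 c[17]=0 c[18]=1 c[19]=1 c[20]=0 c[21]=0 c[22]=1 c[23]=1 c[24]=0 c[25]=1 c[26]=0 c[27]=0 c[28]=0 c[29]=0 c[30]=1 c[31]=0
Data = 01011011001011001101000010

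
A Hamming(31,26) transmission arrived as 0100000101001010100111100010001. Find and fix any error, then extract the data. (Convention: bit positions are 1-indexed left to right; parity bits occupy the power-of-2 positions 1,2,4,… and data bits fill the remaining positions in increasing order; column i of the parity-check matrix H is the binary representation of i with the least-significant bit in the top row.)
Syndrome s = H · r^T (mod 2), r = 0100000101001010100111100010001:
  s[0] = (1010101010101010101010101010101)·(0100000101001010100111100010001) mod 2 = 0+0+0+0+0+0+0+0+0+0+0+0+1+0+1+0+1+0+0+0+1+0+1+0+0+0+1+0+0+0+1 mod 2 = 1
  s[1] = (0110011001100110011001100110011)·(0100000101001010100111100010001) mod 2 = 0+1+0+0+0+0+0+0+0+1+0+0+0+0+1+0+0+0+0+0+0+1+1+0+0+0+1+0+0+0+1 mod 2 = 1
  s[2] = (0001111000011110000111100001111)·(0100000101001010100111100010001) mod 2 = 0+0+0+0+0+0+0+0+0+0+0+0+1+0+1+0+0+0+0+1+1+1+1+0+0+0+0+0+0+0+1 mod 2 = 1
  s[3] = (0000000111111110000000011111111)·(0100000101001010100111100010001) mod 2 = 0+0+0+0+0+0+0+1+0+1+0+0+1+0+1+0+0+0+0+0+0+0+0+0+0+0+1+0+0+0+1 mod 2 = 0
  s[4] = (0000000000000001111111111111111)·(0100000101001010100111100010001) mod 2 = 0+0+0+0+0+0+0+0+0+0+0+0+0+0+0+0+1+0+0+1+1+1+1+0+0+0+1+0+0+0+1 mod 2 = 1
Syndrome = 11101
Column 23 of H equals this syndrome → error at bit 23 (1-indexed).
Flip bit 23: 0100000101001010100111100010001 → 0100000101001010100111000010001
Extract data bits at positions {3,5,6,7,9,10,11,12,13,14,15,17,18,19,20,21,22,23,24,25,26,27,28,29,30,31}: 00000100101100111000010001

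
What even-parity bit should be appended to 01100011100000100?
Sum of data bits: 0+1+1+0+0+0+1+1+1+0+0+0+0+0+1+0+0 = 6.
6 mod 2 = 0, so parity bit = 0.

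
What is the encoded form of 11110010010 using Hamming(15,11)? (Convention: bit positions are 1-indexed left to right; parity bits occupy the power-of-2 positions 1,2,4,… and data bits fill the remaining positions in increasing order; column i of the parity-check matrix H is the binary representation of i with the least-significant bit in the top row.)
Codeword c = d · G (mod 2), d = 11110010010:
  c[0] = d·G[:,0] = (11110010010)·(11011010101) mod 2 = 1+1+0+1+0+0+1+0+0+0+0 mod 2 = 0
  c[1] = d·G[:,1] = (11110010010)·(10110110011) mod 2 = 1+0+1+1+0+0+1+0+0+1+0 mod 2 = 1
  c[2] = d·G[:,2] = (11110010010)·(10000000000) mod 2 = 1+0+0+0+0+0+0+0+0+0+0 mod 2 = 1
  c[3] = d·G[:,3] = (11110010010)·(01110001111) mod 2 = 0+1+1+1+0+0+0+0+0+1+0 mod 2 = 0
  c[4] = d·G[:,4] = (11110010010)·(01000000000) mod 2 = 0+1+0+0+0+0+0+0+0+0+0 mod 2 = 1
  c[5] = d·G[:,5] = (11110010010)·(00100000000) mod 2 = 0+0+1+0+0+0+0+0+0+0+0 mod 2 = 1
  c[6] = d·G[:,6] = (11110010010)·(00010000000) mod 2 = 0+0+0+1+0+0+0+0+0+0+0 mod 2 = 1
  c[7] = d·G[:,7] = (11110010010)·(00001111111) mod 2 = 0+0+0+0+0+0+1+0+0+1+0 mod 2 = 0
  c[8] = d·G[:,8] = (11110010010)·(00001000000) mod 2 = 0+0+0+0+0+0+0+0+0+0+0 mod 2 = 0
  c[9] = d·G[:,9] = (11110010010)·(00000100000) mod 2 = 0+0+0+0+0+0+0+0+0+0+0 mod 2 = 0
  c[10] = d·G[:,10] = (11110010010)·(00000010000) mod 2 = 0+0+0+0+0+0+1+0+0+0+0 mod 2 = 1
  c[11] = d·G[:,11] = (11110010010)·(00000001000) mod 2 = 0+0+0+0+0+0+0+0+0+0+0 mod 2 = 0
  c[12] = d·G[:,12] = (11110010010)·(00000000100) mod 2 = 0+0+0+0+0+0+0+0+0+0+0 mod 2 = 0
  c[13] = d·G[:,13] = (11110010010)·(00000000010) mod 2 = 0+0+0+0+0+0+0+0+0+1+0 mod 2 = 1
  c[14] = d·G[:,14] = (11110010010)·(00000000001) mod 2 = 0+0+0+0+0+0+0+0+0+0+0 mod 2 = 0
Codeword = 011011100010010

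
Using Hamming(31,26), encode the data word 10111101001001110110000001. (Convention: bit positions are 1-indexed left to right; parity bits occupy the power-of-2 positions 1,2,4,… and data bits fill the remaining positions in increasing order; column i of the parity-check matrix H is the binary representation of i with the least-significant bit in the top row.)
Codeword c = d · G (mod 2), d = 10111101001001110110000001:
  c[0] = d·G[:,0] = (10111101001001110110000001)·(11011010101101010101010101) mod 2 = 1+0+0+1+1+0+0+0+0+0+1+0+0+1+0+1+0+1+0+0+0+0+0+0+0+1 mod 2 = 0
  c[1] = d·G[:,1] = (10111101001001110110000001)·(10110110011011001100110011) mod 2 = 1+0+1+1+0+1+0+0+0+0+1+0+0+1+0+0+0+1+0+0+0+0+0+0+0+1 mod 2 = 0
  c[2] = d·G[:,2] = (10111101001001110110000001)·(10000000000000000000000000) mod 2 = 1+0+0+0+0+0+0+0+0+0+0+0+0+0+0+0+0+0+0+0+0+0+0+0+0+0 mod 2 = 1
  c[3] = d·G[:,3] = (10111101001001110110000001)·(01110001111000111100001111) mod 2 = 0+0+1+1+0+0+0+1+0+0+1+0+0+0+1+1+0+1+0+0+0+0+0+0+0+1 mod 2 = 0
  c[4] = d·G[:,4] = (10111101001001110110000001)·(01000000000000000000000000) mod 2 = 0+0+0+0+0+0+0+0+0+0+0+0+0+0+0+0+0+0+0+0+0+0+0+0+0+0 mod 2 = 0
  c[5] = d·G[:,5] = (10111101001001110110000001)·(00100000000000000000000000) mod 2 = 0+0+1+0+0+0+0+0+0+0+0+0+0+0+0+0+0+0+0+0+0+0+0+0+0+0 mod 2 = 1
  c[6] = d·G[:,6] = (10111101001001110110000001)·(00010000000000000000000000) mod 2 = 0+0+0+1+0+0+0+0+0+0+0+0+0+0+0+0+0+0+0+0+0+0+0+0+0+0 mod 2 = 1
  c[7] = d·G[:,7] = (10111101001001110110000001)·(00001111111000000011111111) mod 2 = 0+0+0+0+1+1+0+1+0+0+1+0+0+0+0+0+0+0+1+0+0+0+0+0+0+1 mod 2 = 0
  c[8] = d·G[:,8] = (10111101001001110110000001)·(00001000000000000000000000) mod 2 = 0+0+0+0+1+0+0+0+0+0+0+0+0+0+0+0+0+0+0+0+0+0+0+0+0+0 mod 2 = 1
  c[9] = d·G[:,9] = (10111101001001110110000001)·(00000100000000000000000000) mod 2 = 0+0+0+0+0+1+0+0+0+0+0+0+0+0+0+0+0+0+0+0+0+0+0+0+0+0 mod 2 = 1
  c[10] = d·G[:,10] = (10111101001001110110000001)·(00000010000000000000000000) mod 2 = 0+0+0+0+0+0+0+0+0+0+0+0+0+0+0+0+0+0+0+0+0+0+0+0+0+0 mod 2 = 0
  c[11] = d·G[:,11] = (10111101001001110110000001)·(00000001000000000000000000) mod 2 = 0+0+0+0+0+0+0+1+0+0+0+0+0+0+0+0+0+0+0+0+0+0+0+0+0+0 mod 2 = 1
  c[12] = d·G[:,12] = (10111101001001110110000001)·(00000000100000000000000000) mod 2 = 0+0+0+0+0+0+0+0+0+0+0+0+0+0+0+0+0+0+0+0+0+0+0+0+0+0 mod 2 = 0
  c[13] = d·G[:,13] = (10111101001001110110000001)·(00000000010000000000000000) mod 2 = 0+0+0+0+0+0+0+0+0+0+0+0+0+0+0+0+0+0+0+0+0+0+0+0+0+0 mod 2 = 0
  c[14] = d·G[:,14] = (10111101001001110110000001)·(00000000001000000000000000) mod 2 = 0+0+0+0+0+0+0+0+0+0+1+0+0+0+0+0+0+0+0+0+0+0+0+0+0+0 mod 2 = 1
  c[15] = d·G[:,15] = (10111101001001110110000001)·(00000000000111111111111111) mod 2 = 0+0+0+0+0+0+0+0+0+0+0+0+0+1+1+1+0+1+1+0+0+0+0+0+0+1 mod 2 = 0
  c[16] = d·G[:,16] = (10111101001001110110000001)·(00000000000100000000000000) mod 2 = 0+0+0+0+0+0+0+0+0+0+0+0+0+0+0+0+0+0+0+0+0+0+0+0+0+0 mod 2 = 0
  c[17] = d·G[:,17] = (10111101001001110110000001)·(00000000000010000000000000) mod 2 = 0+0+0+0+0+0+0+0+0+0+0+0+0+0+0+0+0+0+0+0+0+0+0+0+0+0 mod 2 = 0
  c[18] = d·G[:,18] = (10111101001001110110000001)·(00000000000001000000000000) mod 2 = 0+0+0+0+0+0+0+0+0+0+0+0+0+1+0+0+0+0+0+0+0+0+0+0+0+0 mod 2 = 1
  c[19] = d·G[:,19] = (10111101001001110110000001)·(00000000000000100000000000) mod 2 = 0+0+0+0+0+0+0+0+0+0+0+0+0+0+1+0+0+0+0+0+0+0+0+0+0+0 mod 2 = 1
  c[20] = d·G[:,20] = (10111101001001110110000001)·(00000000000000010000000000) mod 2 = 0+0+0+0+0+0+0+0+0+0+0+0+0+0+0+1+0+0+0+0+0+0+0+0+0+0 mod 2 = 1
  c[21] = d·G[:,21] = (10111101001001110110000001)·(00000000000000001000000000) mod 2 = 0+0+0+0+0+0+0+0+0+0+0+0+0+0+0+0+0+0+0+0+0+0+0+0+0+0 mod 2 = 0
  c[22] = d·G[:,22] = (10111101001001110110000001)·(00000000000000000100000000) mod 2 = 0+0+0+0+0+0+0+0+0+0+0+0+0+0+0+0+0+1+0+0+0+0+0+0+0+0 mod 2 = 1
  c[23] = d·G[:,23] = (10111101001001110110000001)·(00000000000000000010000000) mod 2 = 0+0+0+0+0+0+0+0+0+0+0+0+0+0+0+0+0+0+1+0+0+0+0+0+0+0 mod 2 = 1
  c[24] = d·G[:,24] = (10111101001001110110000001)·(00000000000000000001000000) mod 2 = 0+0+0+0+0+0+0+0+0+0+0+0+0+0+0+0+0+0+0+0+0+0+0+0+0+0 mod 2 = 0
  c[25] = d·G[:,25] = (10111101001001110110000001)·(00000000000000000000100000) mod 2 = 0+0+0+0+0+0+0+0+0+0+0+0+0+0+0+0+0+0+0+0+0+0+0+0+0+0 mod 2 = 0
  c[26] = d·G[:,26] = (10111101001001110110000001)·(00000000000000000000010000) mod 2 = 0+0+0+0+0+0+0+0+0+0+0+0+0+0+0+0+0+0+0+0+0+0+0+0+0+0 mod 2 = 0
  c[27] = d·G[:,27] = (10111101001001110110000001)·(00000000000000000000001000) mod 2 = 0+0+0+0+0+0+0+0+0+0+0+0+0+0+0+0+0+0+0+0+0+0+0+0+0+0 mod 2 = 0
  c[28] = d·G[:,28] = (10111101001001110110000001)·(00000000000000000000000100) mod 2 = 0+0+0+0+0+0+0+0+0+0+0+0+0+0+0+0+0+0+0+0+0+0+0+0+0+0 mod 2 = 0
  c[29] = d·G[:,29] = (10111101001001110110000001)·(00000000000000000000000010) mod 2 = 0+0+0+0+0+0+0+0+0+0+0+0+0+0+0+0+0+0+0+0+0+0+0+0+0+0 mod 2 = 0
  c[30] = d·G[:,30] = (10111101001001110110000001)·(00000000000000000000000001) mod 2 = 0+0+0+0+0+0+0+0+0+0+0+0+0+0+0+0+0+0+0+0+0+0+0+0+0+1 mod 2 = 1
Codeword = 0010011011010010001110110000001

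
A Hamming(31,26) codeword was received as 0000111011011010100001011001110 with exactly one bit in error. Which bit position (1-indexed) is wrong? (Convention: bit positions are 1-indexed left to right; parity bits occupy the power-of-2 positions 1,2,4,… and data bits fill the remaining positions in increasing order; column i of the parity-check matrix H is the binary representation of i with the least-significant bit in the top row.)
Syndrome s = H · r^T (mod 2), r = 0000111011011010100001011001110:
  s[0] = (1010101010101010101010101010101)·(0000111011011010100001011001110) mod 2 = 0+0+0+0+1+0+1+0+1+0+0+0+1+0+1+0+1+0+0+0+0+0+0+0+1+0+0+0+1+0+0 mod 2 = 0
  s[1] = (0110011001100110011001100110011)·(0000111011011010100001011001110) mod 2 = 0+0+0+0+0+1+1+0+0+1+0+0+0+0+1+0+0+0+0+0+0+1+0+0+0+0+0+0+0+1+0 mod 2 = 0
  s[2] = (0001111000011110000111100001111)·(0000111011011010100001011001110) mod 2 = 0+0+0+0+1+1+1+0+0+0+0+1+1+0+1+0+0+0+0+0+0+1+0+0+0+0+0+1+1+1+0 mod 2 = 0
  s[3] = (0000000111111110000000011111111)·(0000111011011010100001011001110) mod 2 = 0+0+0+0+0+0+0+0+1+1+0+1+1+0+1+0+0+0+0+0+0+0+0+1+1+0+0+1+1+1+0 mod 2 = 0
  s[4] = (0000000000000001111111111111111)·(0000111011011010100001011001110) mod 2 = 0+0+0+0+0+0+0+0+0+0+0+0+0+0+0+0+1+0+0+0+0+1+0+1+1+0+0+1+1+1+0 mod 2 = 1
Syndrome = 00001
Column i of H is the binary representation of i, so the syndrome is the binary index of the flipped bit.
Read s = 00001 with s[0] as LSB: 0·2^0 + 0·2^1 + 0·2^2 + 0·2^3 + 1·2^4 = 16.
Error is at bit position 16.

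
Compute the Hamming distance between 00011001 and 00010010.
XOR = 00001011, count of 1s = 3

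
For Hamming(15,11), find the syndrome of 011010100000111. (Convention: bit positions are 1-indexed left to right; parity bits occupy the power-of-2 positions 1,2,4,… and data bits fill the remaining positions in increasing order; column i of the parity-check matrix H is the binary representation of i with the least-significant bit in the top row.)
Syndrome s = H · r^T (mod 2), r = 011010100000111:
  s[0] = (101010101010101)·(011010100000111) mod 2 = 0+0+1+0+1+0+1+0+0+0+0+0+1+0+1 mod 2 = 1
  s[1] = (011001100110011)·(011010100000111) mod 2 = 0+1+1+0+0+0+1+0+0+0+0+0+0+1+1 mod 2 = 1
  s[2] = (000111100001111)·(011010100000111) mod 2 = 0+0+0+0+1+0+1+0+0+0+0+0+1+1+1 mod 2 = 1
  s[3] = (000000011111111)·(011010100000111) mod 2 = 0+0+0+0+0+0+0+0+0+0+0+0+1+1+1 mod 2 = 1
Syndrome = 1111
Non-zero syndrome: error at position 15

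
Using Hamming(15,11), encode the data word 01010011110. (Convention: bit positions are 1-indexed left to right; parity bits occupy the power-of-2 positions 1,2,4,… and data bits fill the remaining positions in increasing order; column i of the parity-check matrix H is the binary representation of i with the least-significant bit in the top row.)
Codeword c = d · G (mod 2), d = 01010011110:
  c[0] = d·G[:,0] = (01010011110)·(11011010101) mod 2 = 0+1+0+1+0+0+1+0+1+0+0 mod 2 = 0
  c[1] = d·G[:,1] = (01010011110)·(10110110011) mod 2 = 0+0+0+1+0+0+1+0+0+1+0 mod 2 = 1
  c[2] = d·G[:,2] = (01010011110)·(10000000000) mod 2 = 0+0+0+0+0+0+0+0+0+0+0 mod 2 = 0
  c[3] = d·G[:,3] = (01010011110)·(01110001111) mod 2 = 0+1+0+1+0+0+0+1+1+1+0 mod 2 = 1
  c[4] = d·G[:,4] = (01010011110)·(01000000000) mod 2 = 0+1+0+0+0+0+0+0+0+0+0 mod 2 = 1
  c[5] = d·G[:,5] = (01010011110)·(00100000000) mod 2 = 0+0+0+0+0+0+0+0+0+0+0 mod 2 = 0
  c[6] = d·G[:,6] = (01010011110)·(00010000000) mod 2 = 0+0+0+1+0+0+0+0+0+0+0 mod 2 = 1
  c[7] = d·G[:,7] = (01010011110)·(00001111111) mod 2 = 0+0+0+0+0+0+1+1+1+1+0 mod 2 = 0
  c[8] = d·G[:,8] = (01010011110)·(00001000000) mod 2 = 0+0+0+0+0+0+0+0+0+0+0 mod 2 = 0
  c[9] = d·G[:,9] = (01010011110)·(00000100000) mod 2 = 0+0+0+0+0+0+0+0+0+0+0 mod 2 = 0
  c[10] = d·G[:,10] = (01010011110)·(00000010000) mod 2 = 0+0+0+0+0+0+1+0+0+0+0 mod 2 = 1
  c[11] = d·G[:,11] = (01010011110)·(00000001000) mod 2 = 0+0+0+0+0+0+0+1+0+0+0 mod 2 = 1
  c[12] = d·G[:,12] = (01010011110)·(00000000100) mod 2 = 0+0+0+0+0+0+0+0+1+0+0 mod 2 = 1
  c[13] = d·G[:,13] = (01010011110)·(00000000010) mod 2 = 0+0+0+0+0+0+0+0+0+1+0 mod 2 = 1
  c[14] = d·G[:,14] = (01010011110)·(00000000001) mod 2 = 0+0+0+0+0+0+0+0+0+0+0 mod 2 = 0
Codeword = 010110100011110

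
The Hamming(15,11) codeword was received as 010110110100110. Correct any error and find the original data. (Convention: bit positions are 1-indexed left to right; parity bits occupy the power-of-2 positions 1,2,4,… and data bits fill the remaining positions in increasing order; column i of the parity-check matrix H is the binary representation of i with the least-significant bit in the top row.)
Syndrome s = H · r^T (mod 2), r = 010110110100110:
  s[0] = (101010101010101)·(010110110100110) mod 2 = 0+0+0+0+1+0+1+0+0+0+0+0+1+0+0 mod 2 = 1
  s[1] = (011001100110011)·(010110110100110) mod 2 = 0+1+0+0+0+0+1+0+0+1+0+0+0+1+0 mod 2 = 0
  s[2] = (000111100001111)·(010110110100110) mod 2 = 0+0+0+1+1+0+1+0+0+0+0+0+1+1+0 mod 2 = 1
  s[3] = (000000011111111)·(010110110100110) mod 2 = 0+0+0+0+0+0+0+1+0+1+0+0+1+1+0 mod 2 = 0
Syndrome = 1010
Column 5 of H equals this syndrome → error at bit 5 (1-indexed).
Flip bit 5: 010110110100110 → 010100110100110
Extract data bits at positions {3,5,6,7,9,10,11,12,13,14,15}: 00010100110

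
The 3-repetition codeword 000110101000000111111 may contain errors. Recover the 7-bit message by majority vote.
Split into 3-bit blocks and majority-vote each:
  block 1 = 000: 0 ones, 3 zeros → 0
  block 2 = 110: 2 ones, 1 zeros → 1
  block 3 = 101: 2 ones, 1 zeros → 1
  block 4 = 000: 0 ones, 3 zeros → 0
  block 5 = 000: 0 ones, 3 zeros → 0
  block 6 = 111: 3 ones, 0 zeros → 1
  block 7 = 111: 3 ones, 0 zeros → 1
Decoded = 0110011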